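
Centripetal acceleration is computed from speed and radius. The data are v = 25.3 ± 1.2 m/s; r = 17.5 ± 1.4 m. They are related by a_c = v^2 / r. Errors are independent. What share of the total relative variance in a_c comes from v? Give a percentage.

58.4%

(δa_c/a_c)² = (2·δv/v)² + (-1·δr/r)²
  v term: (2×0.0474)² = 0.00900
  r term: (-1×0.0800)² = 0.00640
Total = 0.0154. Share from v = 0.00900/0.0154 = 0.584.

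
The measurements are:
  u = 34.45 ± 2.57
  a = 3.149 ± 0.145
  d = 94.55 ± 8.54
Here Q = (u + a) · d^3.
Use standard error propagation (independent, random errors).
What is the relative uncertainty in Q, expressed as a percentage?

Let w = u + a = 37.60. δw = √(δu² + δa²) = √(6.60 + 0.0210) = 2.57, so δw/w = 0.0685.
Q is then a monomial in w, d:
δQ/Q = √((δw/w)² + (3·δd/d)²) = √(0.00469 + 0.0734) = 0.279

27.9%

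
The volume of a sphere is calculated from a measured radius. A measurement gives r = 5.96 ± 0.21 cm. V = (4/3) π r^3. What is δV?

93.7 cm^3

V ∝ r^3, so δV/V = |3| · δr/r = 3 × 0.0352 = 0.106.
V = 887 cm^3, so δV = 0.106 × 887 = 93.7 cm^3.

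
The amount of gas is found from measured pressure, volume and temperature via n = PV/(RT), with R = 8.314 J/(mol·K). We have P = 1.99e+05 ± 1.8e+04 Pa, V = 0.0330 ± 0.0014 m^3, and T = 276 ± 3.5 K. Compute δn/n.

0.101

n is a product of powers, so relative uncertainties combine in quadrature:
  (1·δP/P)² = (1×0.0905)² = 0.00818;  (1·δV/V)² = (1×0.0424)² = 0.00180;  (-1·δT/T)² = (-1×0.0127)² = 0.000161
δn/n = √(0.0101) = 0.101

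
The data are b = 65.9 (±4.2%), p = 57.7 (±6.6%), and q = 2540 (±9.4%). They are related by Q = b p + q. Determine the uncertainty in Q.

Let w = b·p = 3800. δw/w = √((1·δb/b)² + (1·δp/p)²) = √(0.00176 + 0.00436) = 0.0782, so δw = 297.
Q = w + q: δQ = √(δw² + δq²) = √(88500 + 57000) = 381

381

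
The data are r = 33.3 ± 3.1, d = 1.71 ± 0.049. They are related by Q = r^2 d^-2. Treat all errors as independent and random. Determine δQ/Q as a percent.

Products/powers → add relative errors in quadrature, weighted by exponent:
  (2·δr/r)² = (2×0.0931)² = 0.0347;  (-2·δd/d)² = (-2×0.0287)² = 0.00328
δQ/Q = √(0.0379) = 0.195

19.5%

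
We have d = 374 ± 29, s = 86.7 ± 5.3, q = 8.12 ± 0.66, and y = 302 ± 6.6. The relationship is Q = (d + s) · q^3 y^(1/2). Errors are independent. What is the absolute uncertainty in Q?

Let u = d + s = 461. δu = √(δd² + δs²) = √(841 + 28.1) = 29.5, so δu/u = 0.0640.
Q is then a monomial in u, q, y:
δQ/Q = √((δu/u)² + (3·δq/q)² + (½·δy/y)²) = √(0.00409 + 0.0595 + 0.000119) = 0.252
Q = 4.29e+06, so δQ = 0.252 × 4.29e+06 = 1.08e+06.

1.08e+06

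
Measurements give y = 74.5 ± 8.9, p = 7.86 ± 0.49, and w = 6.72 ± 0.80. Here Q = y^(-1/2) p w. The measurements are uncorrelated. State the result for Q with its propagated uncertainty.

Each factor contributes (exponent × relative error)² to (δQ/Q)²:
  (−½·δy/y)² = (-0.5×0.119)² = 0.00357;  (1·δp/p)² = (1×0.0623)² = 0.00389;  (1·δw/w)² = (1×0.119)² = 0.0142
δQ/Q = √(0.0216) = 0.147
Q = 6.12, so δQ = 0.147 × 6.12 = 0.900.

6.12 ± 0.900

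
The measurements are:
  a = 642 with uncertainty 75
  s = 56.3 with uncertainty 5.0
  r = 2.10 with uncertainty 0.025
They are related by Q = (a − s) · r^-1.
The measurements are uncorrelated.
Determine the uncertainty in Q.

Let u = a − s = 586. δu = √(δa² + δs²) = √(5620 + 25.0) = 75.2, so δu/u = 0.128.
Q is then a monomial in u, r:
δQ/Q = √((δu/u)² + (-1·δr/r)²) = √(0.0165 + 0.000142) = 0.129
Q = 279, so δQ = 0.129 × 279 = 35.9.

35.9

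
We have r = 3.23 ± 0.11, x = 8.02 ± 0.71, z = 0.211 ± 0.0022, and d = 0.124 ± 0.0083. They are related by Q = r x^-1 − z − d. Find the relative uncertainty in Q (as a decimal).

Let p = r·x^-1 = 0.403. δp/p = √((1·δr/r)² + (-1·δx/x)²) = √(0.00116 + 0.00784) = 0.0949, so δp = 0.0382.
Q = p − z − d: δQ = √(δp² + δz² + δd²) = √(0.00146 + 4.84e-06 + 6.89e-05) = 0.0392
Q = 0.0677, so δQ/Q = 0.0392/0.0677 = 0.578.

0.578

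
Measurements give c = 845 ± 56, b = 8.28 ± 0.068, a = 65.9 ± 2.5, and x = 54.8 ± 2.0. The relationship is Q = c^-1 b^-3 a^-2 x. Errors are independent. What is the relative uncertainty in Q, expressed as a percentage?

Products/powers → add relative errors in quadrature, weighted by exponent:
  (-1·δc/c)² = (-1×0.0663)² = 0.00439;  (-3·δb/b)² = (-3×0.00821)² = 0.000607;  (-2·δa/a)² = (-2×0.0379)² = 0.00576;  (1·δx/x)² = (1×0.0365)² = 0.00133
δQ/Q = √(0.0121) = 0.110

11.0%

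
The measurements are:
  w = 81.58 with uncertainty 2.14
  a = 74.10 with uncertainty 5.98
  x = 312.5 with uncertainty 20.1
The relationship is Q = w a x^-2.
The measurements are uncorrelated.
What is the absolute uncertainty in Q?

0.00954

Products/powers → add relative errors in quadrature, weighted by exponent:
  (1·δw/w)² = (1×0.0262)² = 0.000688;  (1·δa/a)² = (1×0.0807)² = 0.00651;  (-2·δx/x)² = (-2×0.0643)² = 0.0165
δQ/Q = √(0.0237) = 0.154
Q = 0.06190, so δQ = 0.154 × 0.06190 = 0.00954.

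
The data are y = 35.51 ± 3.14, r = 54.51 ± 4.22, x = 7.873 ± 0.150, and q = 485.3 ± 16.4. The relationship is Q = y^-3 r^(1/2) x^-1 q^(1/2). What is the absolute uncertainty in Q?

0.000124

Q is a product of powers, so relative uncertainties combine in quadrature:
  (-3·δy/y)² = (-3×0.0884)² = 0.0704;  (½·δr/r)² = (0.5×0.0774)² = 0.00150;  (-1·δx/x)² = (-1×0.0191)² = 0.000363;  (½·δq/q)² = (0.5×0.0338)² = 0.000286
δQ/Q = √(0.0725) = 0.269
Q = 0.0004614, so δQ = 0.269 × 0.0004614 = 0.000124.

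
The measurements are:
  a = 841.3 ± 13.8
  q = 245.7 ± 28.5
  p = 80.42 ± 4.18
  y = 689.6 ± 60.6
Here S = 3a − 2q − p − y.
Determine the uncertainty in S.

Sums and differences: (δS)² = Σ (cᵢ δxᵢ)².
  (3·δa)² = 1710;  (2·δq)² = 3250;  (δp)² = 17.5;  (δy)² = 3670
δS = √(8650) = 93.0

93.0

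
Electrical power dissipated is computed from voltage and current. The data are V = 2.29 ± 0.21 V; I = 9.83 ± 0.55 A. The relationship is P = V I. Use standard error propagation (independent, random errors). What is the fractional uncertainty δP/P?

0.107

Since P is a product/quotient, work with relative uncertainties:
  (1·δV/V)² = (1×0.0917)² = 0.00841;  (1·δI/I)² = (1×0.0560)² = 0.00313
δP/P = √(0.0115) = 0.107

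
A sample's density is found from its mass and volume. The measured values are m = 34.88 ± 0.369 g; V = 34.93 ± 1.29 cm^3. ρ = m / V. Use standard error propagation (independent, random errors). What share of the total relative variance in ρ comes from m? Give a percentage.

7.58%

(δρ/ρ)² = (1·δm/m)² + (-1·δV/V)²
  m term: (1×0.0106)² = 0.000112
  V term: (-1×0.0369)² = 0.00136
Total = 0.00148. Share from m = 0.000112/0.00148 = 0.0758.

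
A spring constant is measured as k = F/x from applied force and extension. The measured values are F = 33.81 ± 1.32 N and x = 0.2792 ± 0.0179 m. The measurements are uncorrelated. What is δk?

9.09 N/m

k is a product of powers, so relative uncertainties combine in quadrature:
  (1·δF/F)² = (1×0.0390)² = 0.00152;  (-1·δx/x)² = (-1×0.0641)² = 0.00411
δk/k = √(0.00563) = 0.0751
k = 121.1 N/m, so δk = 0.0751 × 121.1 = 9.09 N/m.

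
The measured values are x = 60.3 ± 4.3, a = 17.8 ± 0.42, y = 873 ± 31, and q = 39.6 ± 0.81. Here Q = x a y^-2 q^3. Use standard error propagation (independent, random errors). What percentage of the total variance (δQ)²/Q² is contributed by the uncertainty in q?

(δQ/Q)² = (1·δx/x)² + (1·δa/a)² + (-2·δy/y)² + (3·δq/q)²
  x term: (1×0.0713)² = 0.00509
  a term: (1×0.0236)² = 0.000557
  y term: (-2×0.0355)² = 0.00504
  q term: (3×0.0205)² = 0.00377
Total = 0.0145. Share from q = 0.00377/0.0145 = 0.261.

26.1%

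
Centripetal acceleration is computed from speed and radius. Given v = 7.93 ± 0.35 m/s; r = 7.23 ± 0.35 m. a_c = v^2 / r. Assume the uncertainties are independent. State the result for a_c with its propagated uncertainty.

a_c is a product of powers, so relative uncertainties combine in quadrature:
  (2·δv/v)² = (2×0.0441)² = 0.00779;  (-1·δr/r)² = (-1×0.0484)² = 0.00234
δa_c/a_c = √(0.0101) = 0.101
a_c = 8.70 m/s^2, so δa_c = 0.101 × 8.70 = 0.876 m/s^2.

8.70 ± 0.876 m/s^2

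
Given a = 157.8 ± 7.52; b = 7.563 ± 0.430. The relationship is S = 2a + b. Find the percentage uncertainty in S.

4.66%

For a sum/difference, combine absolute errors in quadrature:
  (2·δa)² = 226;  (δb)² = 0.185
δS = √(226) = 15.0
S = 323.2, so δS/S = 15.0/323.2 = 0.0466.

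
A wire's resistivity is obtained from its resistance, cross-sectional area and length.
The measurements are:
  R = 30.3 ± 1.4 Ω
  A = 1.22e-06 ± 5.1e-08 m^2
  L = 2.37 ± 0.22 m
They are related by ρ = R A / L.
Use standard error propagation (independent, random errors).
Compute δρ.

1.74e-06 Ω·m

For a monomial ρ ∝ R, A, L^-1, fractional errors add in quadrature:
  (1·δR/R)² = (1×0.0462)² = 0.00213;  (1·δA/A)² = (1×0.0418)² = 0.00175;  (-1·δL/L)² = (-1×0.0928)² = 0.00862
δρ/ρ = √(0.0125) = 0.112
ρ = 1.56e-05 Ω·m, so δρ = 0.112 × 1.56e-05 = 1.74e-06 Ω·m.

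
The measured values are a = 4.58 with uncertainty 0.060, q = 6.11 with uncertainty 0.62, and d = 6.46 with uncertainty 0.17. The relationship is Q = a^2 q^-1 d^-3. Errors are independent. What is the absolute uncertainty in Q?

0.00167

Since Q is a product/quotient, work with relative uncertainties:
  (2·δa/a)² = (2×0.0131)² = 0.000686;  (-1·δq/q)² = (-1×0.101)² = 0.0103;  (-3·δd/d)² = (-3×0.0263)² = 0.00623
δQ/Q = √(0.0172) = 0.131
Q = 0.0127, so δQ = 0.131 × 0.0127 = 0.00167.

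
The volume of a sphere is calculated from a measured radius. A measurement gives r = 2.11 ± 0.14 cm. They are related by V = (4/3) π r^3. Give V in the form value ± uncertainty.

39.3 ± 7.83 cm^3

V ∝ r^3, so δV/V = |3| · δr/r = 3 × 0.0664 = 0.199.
V = 39.3 cm^3, so δV = 0.199 × 39.3 = 7.83 cm^3.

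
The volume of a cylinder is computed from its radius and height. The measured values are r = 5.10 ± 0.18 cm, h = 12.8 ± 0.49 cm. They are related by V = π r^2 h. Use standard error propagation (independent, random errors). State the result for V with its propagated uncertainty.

V is a product of powers, so relative uncertainties combine in quadrature:
  (2·δr/r)² = (2×0.0353)² = 0.00498;  (1·δh/h)² = (1×0.0383)² = 0.00147
δV/V = √(0.00645) = 0.0803
V = 1050 cm^3, so δV = 0.0803 × 1050 = 84.0 cm^3.

1050 ± 84.0 cm^3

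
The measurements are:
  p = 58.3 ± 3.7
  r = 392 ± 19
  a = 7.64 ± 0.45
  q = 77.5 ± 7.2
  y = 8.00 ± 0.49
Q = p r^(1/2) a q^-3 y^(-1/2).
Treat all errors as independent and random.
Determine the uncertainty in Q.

Products/powers → add relative errors in quadrature, weighted by exponent:
  (1·δp/p)² = (1×0.0635)² = 0.00403;  (½·δr/r)² = (0.5×0.0485)² = 0.000587;  (1·δa/a)² = (1×0.0589)² = 0.00347;  (-3·δq/q)² = (-3×0.0929)² = 0.0777;  (−½·δy/y)² = (-0.5×0.0612)² = 0.000938
δQ/Q = √(0.0867) = 0.294
Q = 0.00670, so δQ = 0.294 × 0.00670 = 0.00197.

0.00197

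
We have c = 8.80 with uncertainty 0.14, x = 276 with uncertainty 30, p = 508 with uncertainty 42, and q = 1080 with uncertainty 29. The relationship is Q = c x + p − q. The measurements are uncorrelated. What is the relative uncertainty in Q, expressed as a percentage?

Let w = c·x = 2430. δw/w = √((1·δc/c)² + (1·δx/x)²) = √(0.000253 + 0.0118) = 0.110, so δw = 267.
Q = w + p − q: δQ = √(δw² + δp² + δq²) = √(71200 + 1760 + 841) = 272
Q = 1860, so δQ/Q = 272/1860 = 0.146.

14.6%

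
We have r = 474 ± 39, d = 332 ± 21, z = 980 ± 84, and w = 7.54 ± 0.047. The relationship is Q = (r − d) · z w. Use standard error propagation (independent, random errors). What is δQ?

3.39e+05

Let u = r − d = 142. δu = √(δr² + δd²) = √(1520 + 441) = 44.3, so δu/u = 0.312.
Q is then a monomial in u, z, w:
δQ/Q = √((δu/u)² + (1·δz/z)² + (1·δw/w)²) = √(0.0973 + 0.00735 + 3.89e-05) = 0.324
Q = 1.05e+06, so δQ = 0.324 × 1.05e+06 = 3.39e+05.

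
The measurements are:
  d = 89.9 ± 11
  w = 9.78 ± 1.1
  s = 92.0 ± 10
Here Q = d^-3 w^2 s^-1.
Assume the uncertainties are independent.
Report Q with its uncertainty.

(1.43 ± 0.635) × 10^-6

Since Q is a product/quotient, work with relative uncertainties:
  (-3·δd/d)² = (-3×0.122)² = 0.135;  (2·δw/w)² = (2×0.112)² = 0.0506;  (-1·δs/s)² = (-1×0.109)² = 0.0118
δQ/Q = √(0.197) = 0.444
Q = 1.43e-06, so δQ = 0.444 × 1.43e-06 = 6.35e-07.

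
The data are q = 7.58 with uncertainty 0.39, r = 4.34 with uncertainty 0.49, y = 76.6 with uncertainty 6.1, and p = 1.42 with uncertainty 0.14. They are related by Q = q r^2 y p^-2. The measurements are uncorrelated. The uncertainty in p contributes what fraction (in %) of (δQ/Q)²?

39.3%

(δQ/Q)² = (1·δq/q)² + (2·δr/r)² + (1·δy/y)² + (-2·δp/p)²
  q term: (1×0.0515)² = 0.00265
  r term: (2×0.113)² = 0.0510
  y term: (1×0.0796)² = 0.00634
  p term: (-2×0.0986)² = 0.0389
Total = 0.0989. Share from p = 0.0389/0.0989 = 0.393.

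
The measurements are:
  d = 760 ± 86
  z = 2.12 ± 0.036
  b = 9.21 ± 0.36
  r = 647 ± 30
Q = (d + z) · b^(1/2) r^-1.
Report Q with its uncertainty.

3.57 ± 0.442

Let u = d + z = 762. δu = √(δd² + δz²) = √(7400 + 0.00130) = 86.0, so δu/u = 0.113.
Q is then a monomial in u, b, r:
δQ/Q = √((δu/u)² + (½·δb/b)² + (-1·δr/r)²) = √(0.0127 + 0.000382 + 0.00215) = 0.124
Q = 3.57, so δQ = 0.124 × 3.57 = 0.442.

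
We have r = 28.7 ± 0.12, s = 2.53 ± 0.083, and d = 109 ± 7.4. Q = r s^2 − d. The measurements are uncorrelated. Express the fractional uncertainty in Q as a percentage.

19.0%

Let p = r·s^2 = 184. δp/p = √((1·δr/r)² + (2·δs/s)²) = √(1.75e-05 + 0.00431) = 0.0657, so δp = 12.1.
Q = p − d: δQ = √(δp² + δd²) = √(146 + 54.8) = 14.2
Q = 74.7, so δQ/Q = 14.2/74.7 = 0.190.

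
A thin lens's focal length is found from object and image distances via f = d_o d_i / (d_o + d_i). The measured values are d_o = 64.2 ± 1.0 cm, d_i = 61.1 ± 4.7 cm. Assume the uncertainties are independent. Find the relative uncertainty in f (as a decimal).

0.0401

∂f/∂d_o = (d_i/(d_o+d_i))² = 0.238;  ∂f/∂d_i = (d_o/(d_o+d_i))² = 0.263
δf = √((∂f/∂d_o · δd_o)² + (∂f/∂d_i · δd_i)²) = √(0.0565 + 1.52) = 1.26 cm
f = 31.3 cm, so δf/f = 1.26/31.3 = 0.0401.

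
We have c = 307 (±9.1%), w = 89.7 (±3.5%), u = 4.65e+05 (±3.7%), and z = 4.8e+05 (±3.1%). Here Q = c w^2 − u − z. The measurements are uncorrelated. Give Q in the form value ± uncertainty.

Let p = c·w^2 = 2.47e+06. δp/p = √((1·δc/c)² + (2·δw/w)²) = √(0.00828 + 0.00490) = 0.115, so δp = 2.84e+05.
Q = p − u − z: δQ = √(δp² + δu² + δz²) = √(8.04e+10 + 2.96e+08 + 2.21e+08) = 2.85e+05
Q = 1.53e+06.

(1.53 ± 0.285) × 10^6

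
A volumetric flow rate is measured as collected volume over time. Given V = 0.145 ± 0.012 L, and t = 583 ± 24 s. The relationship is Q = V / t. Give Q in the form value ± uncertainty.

(2.49 ± 0.230) × 10^-4 L/s

For a monomial Q ∝ V, t^-1, fractional errors add in quadrature:
  (1·δV/V)² = (1×0.0828)² = 0.00685;  (-1·δt/t)² = (-1×0.0412)² = 0.00169
δQ/Q = √(0.00854) = 0.0924
Q = 0.000249 L/s, so δQ = 0.0924 × 0.000249 = 2.3e-05 L/s.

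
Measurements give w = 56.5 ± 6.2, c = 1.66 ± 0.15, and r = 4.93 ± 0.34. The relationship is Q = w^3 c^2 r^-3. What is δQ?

1780

Products/powers → add relative errors in quadrature, weighted by exponent:
  (3·δw/w)² = (3×0.110)² = 0.108;  (2·δc/c)² = (2×0.0904)² = 0.0327;  (-3·δr/r)² = (-3×0.0690)² = 0.0428
δQ/Q = √(0.184) = 0.429
Q = 4150, so δQ = 0.429 × 4150 = 1780.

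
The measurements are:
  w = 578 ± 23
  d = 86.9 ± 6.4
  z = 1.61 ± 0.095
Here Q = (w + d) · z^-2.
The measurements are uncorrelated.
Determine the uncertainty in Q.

31.6

Let u = w + d = 665. δu = √(δw² + δd²) = √(529 + 41.0) = 23.9, so δu/u = 0.0359.
Q is then a monomial in u, z:
δQ/Q = √((δu/u)² + (-2·δz/z)²) = √(0.00129 + 0.0139) = 0.123
Q = 257, so δQ = 0.123 × 257 = 31.6.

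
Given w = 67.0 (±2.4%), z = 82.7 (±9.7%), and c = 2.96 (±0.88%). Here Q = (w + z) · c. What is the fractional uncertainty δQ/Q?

0.0554

Let u = w + z = 150. δu = √(δw² + δz²) = √(2.59 + 64.4) = 8.18, so δu/u = 0.0547.
Q is then a monomial in u, c:
δQ/Q = √((δu/u)² + (1·δc/c)²) = √(0.00299 + 7.74e-05) = 0.0554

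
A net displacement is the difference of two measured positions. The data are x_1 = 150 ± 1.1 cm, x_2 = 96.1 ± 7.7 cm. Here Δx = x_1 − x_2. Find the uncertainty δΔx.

Each term contributes (cᵢ δxᵢ)² to (δΔx)²:
  (δx_1)² = 1.21;  (δx_2)² = 59.3
δΔx = √(60.5) = 7.78 cm

7.78 cm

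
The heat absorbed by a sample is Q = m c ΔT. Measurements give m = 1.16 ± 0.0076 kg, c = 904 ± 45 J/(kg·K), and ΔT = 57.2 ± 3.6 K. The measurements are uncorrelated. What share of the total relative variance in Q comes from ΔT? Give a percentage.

(δQ/Q)² = (1·δm/m)² + (1·δc/c)² + (1·δΔT/ΔT)²
  m term: (1×0.00655)² = 4.29e-05
  c term: (1×0.0498)² = 0.00248
  ΔT term: (1×0.0629)² = 0.00396
Total = 0.00648. Share from ΔT = 0.00396/0.00648 = 0.611.

61.1%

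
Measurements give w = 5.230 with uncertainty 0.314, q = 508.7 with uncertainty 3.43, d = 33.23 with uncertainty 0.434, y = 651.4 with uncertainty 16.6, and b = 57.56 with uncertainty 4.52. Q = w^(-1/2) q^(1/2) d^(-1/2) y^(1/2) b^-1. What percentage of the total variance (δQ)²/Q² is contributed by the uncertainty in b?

(δQ/Q)² = (−½·δw/w)² + (½·δq/q)² + (−½·δd/d)² + (½·δy/y)² + (-1·δb/b)²
  w term: (-0.5×0.0600)² = 0.000901
  q term: (0.5×0.00674)² = 1.14e-05
  d term: (-0.5×0.0131)² = 4.26e-05
  y term: (0.5×0.0255)² = 0.000162
  b term: (-1×0.0785)² = 0.00617
Total = 0.00728. Share from b = 0.00617/0.00728 = 0.847.

84.7%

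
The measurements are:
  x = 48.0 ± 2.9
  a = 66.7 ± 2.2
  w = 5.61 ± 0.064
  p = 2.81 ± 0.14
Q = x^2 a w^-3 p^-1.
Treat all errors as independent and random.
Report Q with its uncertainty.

310 ± 43.1

Relative error in a monomial: (δQ/Q)² = Σ (nᵢ · δxᵢ/xᵢ)².
  (2·δx/x)² = (2×0.0604)² = 0.0146;  (1·δa/a)² = (1×0.0330)² = 0.00109;  (-3·δw/w)² = (-3×0.0114)² = 0.00117;  (-1·δp/p)² = (-1×0.0498)² = 0.00248
δQ/Q = √(0.0193) = 0.139
Q = 310, so δQ = 0.139 × 310 = 43.1.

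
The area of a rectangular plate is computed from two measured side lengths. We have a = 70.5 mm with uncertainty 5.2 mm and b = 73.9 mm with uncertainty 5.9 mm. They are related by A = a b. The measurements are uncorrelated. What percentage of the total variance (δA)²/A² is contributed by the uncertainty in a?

(δA/A)² = (1·δa/a)² + (1·δb/b)²
  a term: (1×0.0738)² = 0.00544
  b term: (1×0.0798)² = 0.00637
Total = 0.0118. Share from a = 0.00544/0.0118 = 0.460.

46.0%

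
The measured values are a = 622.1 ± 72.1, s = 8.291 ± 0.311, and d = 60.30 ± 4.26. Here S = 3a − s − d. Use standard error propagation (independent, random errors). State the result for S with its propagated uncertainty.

Sums and differences: (δS)² = Σ (cᵢ δxᵢ)².
  (3·δa)² = 46800;  (δs)² = 0.0967;  (δd)² = 18.1
δS = √(46800) = 216
S = 1798.

1798 ± 216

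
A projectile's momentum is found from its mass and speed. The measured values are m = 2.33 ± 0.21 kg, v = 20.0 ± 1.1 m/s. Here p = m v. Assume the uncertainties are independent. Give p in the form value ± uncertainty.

p is a product of powers, so relative uncertainties combine in quadrature:
  (1·δm/m)² = (1×0.0901)² = 0.00812;  (1·δv/v)² = (1×0.0550)² = 0.00303
δp/p = √(0.0111) = 0.106
p = 46.6 kg·m/s, so δp = 0.106 × 46.6 = 4.92 kg·m/s.

46.6 ± 4.92 kg·m/s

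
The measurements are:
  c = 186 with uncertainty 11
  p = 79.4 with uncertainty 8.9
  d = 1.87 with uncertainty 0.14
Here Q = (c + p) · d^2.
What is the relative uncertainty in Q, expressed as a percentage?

Let u = c + p = 265. δu = √(δc² + δp²) = √(121 + 79.2) = 14.1, so δu/u = 0.0533.
Q is then a monomial in u, d:
δQ/Q = √((δu/u)² + (2·δd/d)²) = √(0.00284 + 0.0224) = 0.159

15.9%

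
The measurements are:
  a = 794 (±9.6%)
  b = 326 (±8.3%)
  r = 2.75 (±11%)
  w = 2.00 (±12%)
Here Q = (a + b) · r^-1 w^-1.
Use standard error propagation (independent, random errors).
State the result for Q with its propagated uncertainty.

Let u = a + b = 1120. δu = √(δa² + δb²) = √(5810 + 732) = 80.9, so δu/u = 0.0722.
Q is then a monomial in u, r, w:
δQ/Q = √((δu/u)² + (-1·δr/r)² + (-1·δw/w)²) = √(0.00522 + 0.0121 + 0.0144) = 0.178
Q = 204, so δQ = 0.178 × 204 = 36.3.

204 ± 36.3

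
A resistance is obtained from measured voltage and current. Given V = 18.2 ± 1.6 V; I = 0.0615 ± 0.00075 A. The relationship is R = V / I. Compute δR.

For a monomial R ∝ V, I^-1, fractional errors add in quadrature:
  (1·δV/V)² = (1×0.0879)² = 0.00773;  (-1·δI/I)² = (-1×0.0122)² = 0.000149
δR/R = √(0.00788) = 0.0888
R = 296 Ω, so δR = 0.0888 × 296 = 26.3 Ω.

26.3 Ω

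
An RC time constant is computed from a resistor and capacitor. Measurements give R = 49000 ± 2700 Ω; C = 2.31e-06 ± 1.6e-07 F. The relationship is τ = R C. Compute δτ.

Products/powers → add relative errors in quadrature, weighted by exponent:
  (1·δR/R)² = (1×0.0551)² = 0.00304;  (1·δC/C)² = (1×0.0693)² = 0.00480
δτ/τ = √(0.00783) = 0.0885
τ = 0.113 s, so δτ = 0.0885 × 0.113 = 0.0100 s.

0.0100 s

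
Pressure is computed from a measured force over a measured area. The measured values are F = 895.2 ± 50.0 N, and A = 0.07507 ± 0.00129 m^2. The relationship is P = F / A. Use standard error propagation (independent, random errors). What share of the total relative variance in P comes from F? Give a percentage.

(δP/P)² = (1·δF/F)² + (-1·δA/A)²
  F term: (1×0.0559)² = 0.00312
  A term: (-1×0.0172)² = 0.000295
Total = 0.00341. Share from F = 0.00312/0.00341 = 0.914.

91.4%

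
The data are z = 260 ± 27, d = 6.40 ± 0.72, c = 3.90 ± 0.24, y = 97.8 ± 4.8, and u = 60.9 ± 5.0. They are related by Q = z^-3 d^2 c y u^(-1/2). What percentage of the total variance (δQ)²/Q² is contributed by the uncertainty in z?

(δQ/Q)² = (-3·δz/z)² + (2·δd/d)² + (1·δc/c)² + (1·δy/y)² + (−½·δu/u)²
  z term: (-3×0.104)² = 0.0971
  d term: (2×0.112)² = 0.0506
  c term: (1×0.0615)² = 0.00379
  y term: (1×0.0491)² = 0.00241
  u term: (-0.5×0.0821)² = 0.00169
Total = 0.156. Share from z = 0.0971/0.156 = 0.624.

62.4%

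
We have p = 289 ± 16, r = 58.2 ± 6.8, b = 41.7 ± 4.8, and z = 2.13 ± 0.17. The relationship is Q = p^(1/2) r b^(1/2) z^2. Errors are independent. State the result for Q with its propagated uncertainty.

For a monomial Q ∝ p^(1/2), r, b^(1/2), z^2, fractional errors add in quadrature:
  (½·δp/p)² = (0.5×0.0554)² = 0.000766;  (1·δr/r)² = (1×0.117)² = 0.0137;  (½·δb/b)² = (0.5×0.115)² = 0.00331;  (2·δz/z)² = (2×0.0798)² = 0.0255
δQ/Q = √(0.0432) = 0.208
Q = 29000, so δQ = 0.208 × 29000 = 6030.

29000 ± 6030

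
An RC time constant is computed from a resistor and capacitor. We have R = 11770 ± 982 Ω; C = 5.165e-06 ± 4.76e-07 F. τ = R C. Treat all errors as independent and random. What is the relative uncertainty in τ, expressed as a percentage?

12.4%

Products/powers → add relative errors in quadrature, weighted by exponent:
  (1·δR/R)² = (1×0.0834)² = 0.00696;  (1·δC/C)² = (1×0.0922)² = 0.00849
δτ/τ = √(0.0155) = 0.124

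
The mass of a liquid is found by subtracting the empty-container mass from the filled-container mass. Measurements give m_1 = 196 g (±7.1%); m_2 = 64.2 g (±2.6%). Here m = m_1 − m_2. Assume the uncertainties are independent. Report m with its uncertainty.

132 ± 14.0 g

Absolute uncertainties add in quadrature for a linear combination:
  (δm_1)² = 194;  (δm_2)² = 2.79
δm = √(196) = 14.0 g
m = 132 g.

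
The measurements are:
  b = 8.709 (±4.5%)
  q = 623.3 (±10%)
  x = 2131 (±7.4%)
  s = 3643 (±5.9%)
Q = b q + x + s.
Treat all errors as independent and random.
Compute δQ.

652

Let p = b·q = 5428. δp/p = √((1·δb/b)² + (1·δq/q)²) = √(0.00202 + 0.0100) = 0.110, so δp = 595.
Q = p + x + s: δQ = √(δp² + δx² + δs²) = √(3.54e+05 + 24900 + 46200) = 652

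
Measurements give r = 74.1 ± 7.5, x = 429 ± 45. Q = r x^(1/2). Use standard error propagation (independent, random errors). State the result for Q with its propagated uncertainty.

For a monomial Q ∝ r, x^(1/2), fractional errors add in quadrature:
  (1·δr/r)² = (1×0.101)² = 0.0102;  (½·δx/x)² = (0.5×0.105)² = 0.00275
δQ/Q = √(0.0130) = 0.114
Q = 1530, so δQ = 0.114 × 1530 = 175.

1530 ± 175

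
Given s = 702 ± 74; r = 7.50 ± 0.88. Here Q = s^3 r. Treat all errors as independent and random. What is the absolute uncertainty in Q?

8.75e+08

Since Q is a product/quotient, work with relative uncertainties:
  (3·δs/s)² = (3×0.105)² = 0.100;  (1·δr/r)² = (1×0.117)² = 0.0138
δQ/Q = √(0.114) = 0.337
Q = 2.59e+09, so δQ = 0.337 × 2.59e+09 = 8.75e+08.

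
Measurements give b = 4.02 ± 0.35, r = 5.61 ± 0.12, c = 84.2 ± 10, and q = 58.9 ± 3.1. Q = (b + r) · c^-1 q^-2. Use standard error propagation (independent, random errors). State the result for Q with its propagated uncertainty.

Let u = b + r = 9.63. δu = √(δb² + δr²) = √(0.122 + 0.0144) = 0.370, so δu/u = 0.0384.
Q is then a monomial in u, c, q:
δQ/Q = √((δu/u)² + (-1·δc/c)² + (-2·δq/q)²) = √(0.00148 + 0.0141 + 0.0111) = 0.163
Q = 3.3e-05, so δQ = 0.163 × 3.3e-05 = 5.38e-06.

(3.30 ± 0.538) × 10^-5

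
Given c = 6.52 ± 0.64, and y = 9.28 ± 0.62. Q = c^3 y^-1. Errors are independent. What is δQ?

9.02

Products/powers → add relative errors in quadrature, weighted by exponent:
  (3·δc/c)² = (3×0.0982)² = 0.0867;  (-1·δy/y)² = (-1×0.0668)² = 0.00446
δQ/Q = √(0.0912) = 0.302
Q = 29.9, so δQ = 0.302 × 29.9 = 9.02.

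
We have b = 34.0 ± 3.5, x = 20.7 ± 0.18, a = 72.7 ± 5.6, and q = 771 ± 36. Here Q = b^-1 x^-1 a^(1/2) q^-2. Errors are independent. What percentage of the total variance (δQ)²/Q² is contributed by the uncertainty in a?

7.11%

(δQ/Q)² = (-1·δb/b)² + (-1·δx/x)² + (½·δa/a)² + (-2·δq/q)²
  b term: (-1×0.103)² = 0.0106
  x term: (-1×0.00870)² = 7.56e-05
  a term: (0.5×0.0770)² = 0.00148
  q term: (-2×0.0467)² = 0.00872
Total = 0.0209. Share from a = 0.00148/0.0209 = 0.0711.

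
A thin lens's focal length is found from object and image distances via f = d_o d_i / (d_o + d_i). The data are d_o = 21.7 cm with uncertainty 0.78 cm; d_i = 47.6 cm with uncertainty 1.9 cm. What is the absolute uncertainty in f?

0.412 cm

∂f/∂d_o = (d_i/(d_o+d_i))² = 0.472;  ∂f/∂d_i = (d_o/(d_o+d_i))² = 0.0981
δf = √((∂f/∂d_o · δd_o)² + (∂f/∂d_i · δd_i)²) = √(0.135 + 0.0347) = 0.412 cm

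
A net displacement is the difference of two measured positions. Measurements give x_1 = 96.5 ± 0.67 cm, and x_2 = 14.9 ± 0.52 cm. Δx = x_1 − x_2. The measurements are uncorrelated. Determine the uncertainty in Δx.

Δx is a linear combination, so absolute uncertainties add in quadrature:
  (δx_1)² = 0.449;  (δx_2)² = 0.270
δΔx = √(0.719) = 0.848 cm

0.848 cm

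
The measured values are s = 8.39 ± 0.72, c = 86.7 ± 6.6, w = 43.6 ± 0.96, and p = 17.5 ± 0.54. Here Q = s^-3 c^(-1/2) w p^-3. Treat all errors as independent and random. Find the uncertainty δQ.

4.1e-07

Relative error in a monomial: (δQ/Q)² = Σ (nᵢ · δxᵢ/xᵢ)².
  (-3·δs/s)² = (-3×0.0858)² = 0.0663;  (−½·δc/c)² = (-0.5×0.0761)² = 0.00145;  (1·δw/w)² = (1×0.0220)² = 0.000485;  (-3·δp/p)² = (-3×0.0309)² = 0.00857
δQ/Q = √(0.0768) = 0.277
Q = 1.48e-06, so δQ = 0.277 × 1.48e-06 = 4.1e-07.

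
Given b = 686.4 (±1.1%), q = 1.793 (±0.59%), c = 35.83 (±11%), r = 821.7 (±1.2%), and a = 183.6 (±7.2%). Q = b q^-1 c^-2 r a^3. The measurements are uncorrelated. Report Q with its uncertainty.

(1.516 ± 0.468) × 10^9

Relative error in a monomial: (δQ/Q)² = Σ (nᵢ · δxᵢ/xᵢ)².
  (1·δb/b)² = (1×0.0110)² = 0.000121;  (-1·δq/q)² = (-1×0.00590)² = 3.48e-05;  (-2·δc/c)² = (-2×0.110)² = 0.0484;  (1·δr/r)² = (1×0.0120)² = 0.000144;  (3·δa/a)² = (3×0.0720)² = 0.0467
δQ/Q = √(0.0954) = 0.309
Q = 1.516e+09, so δQ = 0.309 × 1.516e+09 = 4.68e+08.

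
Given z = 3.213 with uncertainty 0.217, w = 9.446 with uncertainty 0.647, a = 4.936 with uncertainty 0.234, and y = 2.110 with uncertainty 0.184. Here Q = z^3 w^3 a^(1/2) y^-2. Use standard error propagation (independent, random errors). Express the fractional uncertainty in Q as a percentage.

33.8%

Each factor contributes (exponent × relative error)² to (δQ/Q)²:
  (3·δz/z)² = (3×0.0675)² = 0.0411;  (3·δw/w)² = (3×0.0685)² = 0.0422;  (½·δa/a)² = (0.5×0.0474)² = 0.000562;  (-2·δy/y)² = (-2×0.0872)² = 0.0304
δQ/Q = √(0.114) = 0.338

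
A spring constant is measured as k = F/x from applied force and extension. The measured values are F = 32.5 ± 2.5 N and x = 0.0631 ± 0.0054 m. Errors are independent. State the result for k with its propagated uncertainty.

515 ± 59.3 N/m

k is a product of powers, so relative uncertainties combine in quadrature:
  (1·δF/F)² = (1×0.0769)² = 0.00592;  (-1·δx/x)² = (-1×0.0856)² = 0.00732
δk/k = √(0.0132) = 0.115
k = 515 N/m, so δk = 0.115 × 515 = 59.3 N/m.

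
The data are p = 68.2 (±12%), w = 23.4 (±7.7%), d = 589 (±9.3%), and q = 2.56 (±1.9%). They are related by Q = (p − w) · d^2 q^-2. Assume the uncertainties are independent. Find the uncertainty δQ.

Let u = p − w = 44.8. δu = √(δp² + δw²) = √(67.0 + 3.25) = 8.38, so δu/u = 0.187.
Q is then a monomial in u, d, q:
δQ/Q = √((δu/u)² + (2·δd/d)² + (-2·δq/q)²) = √(0.0350 + 0.0346 + 0.00144) = 0.267
Q = 2.37e+06, so δQ = 0.267 × 2.37e+06 = 6.32e+05.

6.32e+05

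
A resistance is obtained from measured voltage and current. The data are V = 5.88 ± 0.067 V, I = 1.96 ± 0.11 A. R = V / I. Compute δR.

0.172 Ω

R is a product of powers, so relative uncertainties combine in quadrature:
  (1·δV/V)² = (1×0.0114)² = 0.000130;  (-1·δI/I)² = (-1×0.0561)² = 0.00315
δR/R = √(0.00328) = 0.0573
R = 3.00 Ω, so δR = 0.0573 × 3.00 = 0.172 Ω.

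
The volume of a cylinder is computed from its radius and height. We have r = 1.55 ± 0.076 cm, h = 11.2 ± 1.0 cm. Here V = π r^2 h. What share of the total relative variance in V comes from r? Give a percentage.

(δV/V)² = (2·δr/r)² + (1·δh/h)²
  r term: (2×0.0490)² = 0.00962
  h term: (1×0.0893)² = 0.00797
Total = 0.0176. Share from r = 0.00962/0.0176 = 0.547.

54.7%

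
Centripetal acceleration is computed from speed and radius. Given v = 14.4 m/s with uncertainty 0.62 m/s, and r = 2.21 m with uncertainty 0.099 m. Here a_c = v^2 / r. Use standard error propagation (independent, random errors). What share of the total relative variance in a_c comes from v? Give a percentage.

(δa_c/a_c)² = (2·δv/v)² + (-1·δr/r)²
  v term: (2×0.0431)² = 0.00742
  r term: (-1×0.0448)² = 0.00201
Total = 0.00942. Share from v = 0.00742/0.00942 = 0.787.

78.7%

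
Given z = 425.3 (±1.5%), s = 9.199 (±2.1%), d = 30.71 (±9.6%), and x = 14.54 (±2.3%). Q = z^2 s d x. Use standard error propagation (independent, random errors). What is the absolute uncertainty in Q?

7.82e+07

Products/powers → add relative errors in quadrature, weighted by exponent:
  (2·δz/z)² = (2×0.0150)² = 0.000900;  (1·δs/s)² = (1×0.0210)² = 0.000441;  (1·δd/d)² = (1×0.0960)² = 0.00922;  (1·δx/x)² = (1×0.0230)² = 0.000529
δQ/Q = √(0.0111) = 0.105
Q = 7.43e+08, so δQ = 0.105 × 7.43e+08 = 7.82e+07.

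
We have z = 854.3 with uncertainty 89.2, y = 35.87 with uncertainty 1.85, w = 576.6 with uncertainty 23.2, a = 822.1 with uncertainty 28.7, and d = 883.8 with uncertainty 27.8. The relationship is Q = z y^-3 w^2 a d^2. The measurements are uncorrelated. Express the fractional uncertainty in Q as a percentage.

Relative error in a monomial: (δQ/Q)² = Σ (nᵢ · δxᵢ/xᵢ)².
  (1·δz/z)² = (1×0.104)² = 0.0109;  (-3·δy/y)² = (-3×0.0516)² = 0.0239;  (2·δw/w)² = (2×0.0402)² = 0.00648;  (1·δa/a)² = (1×0.0349)² = 0.00122;  (2·δd/d)² = (2×0.0315)² = 0.00396
δQ/Q = √(0.0465) = 0.216

21.6%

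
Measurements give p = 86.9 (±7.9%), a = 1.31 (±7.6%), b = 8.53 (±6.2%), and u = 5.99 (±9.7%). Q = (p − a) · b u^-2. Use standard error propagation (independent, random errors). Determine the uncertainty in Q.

Let w = p − a = 85.6. δw = √(δp² + δa²) = √(47.1 + 0.00991) = 6.87, so δw/w = 0.0802.
Q is then a monomial in w, b, u:
δQ/Q = √((δw/w)² + (1·δb/b)² + (-2·δu/u)²) = √(0.00643 + 0.00384 + 0.0376) = 0.219
Q = 20.3, so δQ = 0.219 × 20.3 = 4.45.

4.45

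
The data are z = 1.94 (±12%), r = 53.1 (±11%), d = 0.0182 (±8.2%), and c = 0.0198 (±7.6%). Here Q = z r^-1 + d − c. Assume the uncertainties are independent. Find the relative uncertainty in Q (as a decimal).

0.181

Let p = z·r^-1 = 0.0365. δp/p = √((1·δz/z)² + (-1·δr/r)²) = √(0.0144 + 0.0121) = 0.163, so δp = 0.00595.
Q = p + d − c: δQ = √(δp² + δd² + δc²) = √(3.54e-05 + 2.23e-06 + 2.26e-06) = 0.00631
Q = 0.0349, so δQ/Q = 0.00631/0.0349 = 0.181.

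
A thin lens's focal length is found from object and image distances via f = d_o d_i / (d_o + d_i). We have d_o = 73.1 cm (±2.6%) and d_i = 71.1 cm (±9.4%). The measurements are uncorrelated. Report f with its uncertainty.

36.0 ± 1.78 cm

∂f/∂d_o = (d_i/(d_o+d_i))² = 0.243;  ∂f/∂d_i = (d_o/(d_o+d_i))² = 0.257
δf = √((∂f/∂d_o · δd_o)² + (∂f/∂d_i · δd_i)²) = √(0.214 + 2.95) = 1.78 cm
f = 36.0 cm.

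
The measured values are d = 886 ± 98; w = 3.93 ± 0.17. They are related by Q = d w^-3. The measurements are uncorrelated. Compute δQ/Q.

0.171

Q is a product of powers, so relative uncertainties combine in quadrature:
  (1·δd/d)² = (1×0.111)² = 0.0122;  (-3·δw/w)² = (-3×0.0433)² = 0.0168
δQ/Q = √(0.0291) = 0.171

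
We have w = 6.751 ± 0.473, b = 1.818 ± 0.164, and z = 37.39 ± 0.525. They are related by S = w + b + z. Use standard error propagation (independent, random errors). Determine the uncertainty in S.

S is a linear combination, so absolute uncertainties add in quadrature:
  (δw)² = 0.224;  (δb)² = 0.0269;  (δz)² = 0.276
δS = √(0.526) = 0.725

0.725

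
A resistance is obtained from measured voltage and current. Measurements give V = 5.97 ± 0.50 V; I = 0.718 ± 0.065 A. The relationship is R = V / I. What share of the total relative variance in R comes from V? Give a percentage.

(δR/R)² = (1·δV/V)² + (-1·δI/I)²
  V term: (1×0.0838)² = 0.00701
  I term: (-1×0.0905)² = 0.00820
Total = 0.0152. Share from V = 0.00701/0.0152 = 0.461.

46.1%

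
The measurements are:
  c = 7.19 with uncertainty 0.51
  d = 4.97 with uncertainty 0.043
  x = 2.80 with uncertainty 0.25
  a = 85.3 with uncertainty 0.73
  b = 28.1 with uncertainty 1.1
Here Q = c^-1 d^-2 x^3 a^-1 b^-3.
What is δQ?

1.97e-08

For a monomial Q ∝ c^-1, d^-2, x^3, a^-1, b^-3, fractional errors add in quadrature:
  (-1·δc/c)² = (-1×0.0709)² = 0.00503;  (-2·δd/d)² = (-2×0.00865)² = 0.000299;  (3·δx/x)² = (3×0.0893)² = 0.0717;  (-1·δa/a)² = (-1×0.00856)² = 7.32e-05;  (-3·δb/b)² = (-3×0.0391)² = 0.0138
δQ/Q = √(0.0909) = 0.302
Q = 6.53e-08, so δQ = 0.302 × 6.53e-08 = 1.97e-08.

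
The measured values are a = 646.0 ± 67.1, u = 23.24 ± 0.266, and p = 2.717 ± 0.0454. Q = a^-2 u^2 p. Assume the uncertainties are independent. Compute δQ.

For a monomial Q ∝ a^-2, u^2, p, fractional errors add in quadrature:
  (-2·δa/a)² = (-2×0.104)² = 0.0432;  (2·δu/u)² = (2×0.0114)² = 0.000524;  (1·δp/p)² = (1×0.0167)² = 0.000279
δQ/Q = √(0.0440) = 0.210
Q = 0.003516, so δQ = 0.210 × 0.003516 = 0.000737.

0.000737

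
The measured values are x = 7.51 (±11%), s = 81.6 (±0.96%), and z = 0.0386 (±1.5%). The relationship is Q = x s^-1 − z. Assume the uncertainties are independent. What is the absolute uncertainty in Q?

0.0102

Let p = x·s^-1 = 0.0920. δp/p = √((1·δx/x)² + (-1·δs/s)²) = √(0.0121 + 9.22e-05) = 0.110, so δp = 0.0102.
Q = p − z: δQ = √(δp² + δz²) = √(0.000103 + 3.35e-07) = 0.0102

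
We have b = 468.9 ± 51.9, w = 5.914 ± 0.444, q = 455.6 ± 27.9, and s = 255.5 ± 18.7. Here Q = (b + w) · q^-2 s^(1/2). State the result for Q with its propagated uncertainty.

Let u = b + w = 474.8. δu = √(δb² + δw²) = √(2690 + 0.197) = 51.9, so δu/u = 0.109.
Q is then a monomial in u, q, s:
δQ/Q = √((δu/u)² + (-2·δq/q)² + (½·δs/s)²) = √(0.0119 + 0.0150 + 0.00134) = 0.168
Q = 0.03656, so δQ = 0.168 × 0.03656 = 0.00615.

0.03656 ± 0.00615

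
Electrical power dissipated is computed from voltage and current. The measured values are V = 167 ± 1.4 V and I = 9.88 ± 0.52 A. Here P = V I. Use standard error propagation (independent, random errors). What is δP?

87.9 W

Relative error in a monomial: (δP/P)² = Σ (nᵢ · δxᵢ/xᵢ)².
  (1·δV/V)² = (1×0.00838)² = 7.03e-05;  (1·δI/I)² = (1×0.0526)² = 0.00277
δP/P = √(0.00284) = 0.0533
P = 1650 W, so δP = 0.0533 × 1650 = 87.9 W.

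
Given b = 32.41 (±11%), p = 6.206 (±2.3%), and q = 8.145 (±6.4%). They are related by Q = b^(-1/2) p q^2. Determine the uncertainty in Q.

Since Q is a product/quotient, work with relative uncertainties:
  (−½·δb/b)² = (-0.5×0.110)² = 0.00302;  (1·δp/p)² = (1×0.0230)² = 0.000529;  (2·δq/q)² = (2×0.0640)² = 0.0164
δQ/Q = √(0.0199) = 0.141
Q = 72.32, so δQ = 0.141 × 72.32 = 10.2.

10.2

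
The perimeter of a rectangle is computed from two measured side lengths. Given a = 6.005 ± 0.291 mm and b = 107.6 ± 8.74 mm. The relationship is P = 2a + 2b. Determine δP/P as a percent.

7.70%

P is a linear combination, so absolute uncertainties add in quadrature:
  (2·δa)² = 0.339;  (2·δb)² = 306
δP = √(306) = 17.5 mm
P = 227.2 mm, so δP/P = 17.5/227.2 = 0.0770.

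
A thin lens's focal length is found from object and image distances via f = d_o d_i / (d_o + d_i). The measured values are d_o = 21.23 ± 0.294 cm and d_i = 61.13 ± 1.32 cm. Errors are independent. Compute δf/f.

0.0117

∂f/∂d_o = (d_i/(d_o+d_i))² = 0.551;  ∂f/∂d_i = (d_o/(d_o+d_i))² = 0.0664
δf = √((∂f/∂d_o · δd_o)² + (∂f/∂d_i · δd_i)²) = √(0.0262 + 0.00769) = 0.184 cm
f = 15.76 cm, so δf/f = 0.184/15.76 = 0.0117.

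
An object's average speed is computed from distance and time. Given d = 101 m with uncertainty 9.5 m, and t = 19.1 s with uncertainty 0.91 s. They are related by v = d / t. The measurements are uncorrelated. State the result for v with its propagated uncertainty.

5.29 ± 0.558 m/s

Products/powers → add relative errors in quadrature, weighted by exponent:
  (1·δd/d)² = (1×0.0941)² = 0.00885;  (-1·δt/t)² = (-1×0.0476)² = 0.00227
δv/v = √(0.0111) = 0.105
v = 5.29 m/s, so δv = 0.105 × 5.29 = 0.558 m/s.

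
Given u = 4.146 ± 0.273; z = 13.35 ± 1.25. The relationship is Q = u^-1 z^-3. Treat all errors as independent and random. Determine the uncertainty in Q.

For a monomial Q ∝ u^-1, z^-3, fractional errors add in quadrature:
  (-1·δu/u)² = (-1×0.0658)² = 0.00434;  (-3·δz/z)² = (-3×0.0936)² = 0.0789
δQ/Q = √(0.0832) = 0.289
Q = 0.0001014, so δQ = 0.289 × 0.0001014 = 2.92e-05.

2.92e-05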